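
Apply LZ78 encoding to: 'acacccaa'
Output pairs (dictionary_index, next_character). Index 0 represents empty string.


LZ78 encoding steps:
Dictionary: {0: ''}
Step 1: w='' (idx 0), next='a' -> output (0, 'a'), add 'a' as idx 1
Step 2: w='' (idx 0), next='c' -> output (0, 'c'), add 'c' as idx 2
Step 3: w='a' (idx 1), next='c' -> output (1, 'c'), add 'ac' as idx 3
Step 4: w='c' (idx 2), next='c' -> output (2, 'c'), add 'cc' as idx 4
Step 5: w='a' (idx 1), next='a' -> output (1, 'a'), add 'aa' as idx 5


Encoded: [(0, 'a'), (0, 'c'), (1, 'c'), (2, 'c'), (1, 'a')]


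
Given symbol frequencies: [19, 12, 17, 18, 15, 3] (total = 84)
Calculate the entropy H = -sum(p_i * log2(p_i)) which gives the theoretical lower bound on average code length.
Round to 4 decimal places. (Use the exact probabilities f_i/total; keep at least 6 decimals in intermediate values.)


Per-symbol terms -p_i * log2(p_i) with p_i = f_i/84:
  p = 19/84 = 0.226190: log2(p) = -2.144390, -p*log2(p) = 0.485041
  p = 12/84 = 0.142857: log2(p) = -2.807355, -p*log2(p) = 0.401051
  p = 17/84 = 0.202381: log2(p) = -2.304855, -p*log2(p) = 0.466459
  p = 18/84 = 0.214286: log2(p) = -2.222392, -p*log2(p) = 0.476227
  p = 15/84 = 0.178571: log2(p) = -2.485427, -p*log2(p) = 0.443826
  p = 3/84 = 0.035714: log2(p) = -4.807355, -p*log2(p) = 0.171691
H = 0.485041 + 0.401051 + 0.466459 + 0.476227 + 0.443826 + 0.171691 = 2.444295

H = 2.4443 bits/symbol


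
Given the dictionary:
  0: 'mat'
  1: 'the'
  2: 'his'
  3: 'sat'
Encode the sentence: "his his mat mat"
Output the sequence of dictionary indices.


Look up each word in the dictionary:
  'his' -> 2
  'his' -> 2
  'mat' -> 0
  'mat' -> 0

Encoded: [2, 2, 0, 0]


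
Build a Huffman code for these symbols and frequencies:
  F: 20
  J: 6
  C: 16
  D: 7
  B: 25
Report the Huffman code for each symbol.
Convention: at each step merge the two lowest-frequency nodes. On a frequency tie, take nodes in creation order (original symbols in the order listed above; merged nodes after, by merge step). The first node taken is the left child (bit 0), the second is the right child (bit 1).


Huffman tree construction:
Step 1: Merge J(6) + D(7) = 13
Step 2: Merge (J+D)(13) + C(16) = 29
Step 3: Merge F(20) + B(25) = 45
Step 4: Merge ((J+D)+C)(29) + (F+B)(45) = 74
Read each symbol's code off the tree from the root (left child = 0, right child = 1).

Codes:
  F: 10 (length 2)
  J: 000 (length 3)
  C: 01 (length 2)
  D: 001 (length 3)
  B: 11 (length 2)
Average code length: 161/74 = 2.1757 bits/symbol


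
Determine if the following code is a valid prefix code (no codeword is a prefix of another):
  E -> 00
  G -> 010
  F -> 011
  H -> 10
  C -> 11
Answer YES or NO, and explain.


Checking each pair (does one codeword prefix another?):
  E='00' vs G='010': no prefix
  E='00' vs F='011': no prefix
  E='00' vs H='10': no prefix
  E='00' vs C='11': no prefix
  G='010' vs E='00': no prefix
  G='010' vs F='011': no prefix
  G='010' vs H='10': no prefix
  G='010' vs C='11': no prefix
  F='011' vs E='00': no prefix
  F='011' vs G='010': no prefix
  F='011' vs H='10': no prefix
  F='011' vs C='11': no prefix
  H='10' vs E='00': no prefix
  H='10' vs G='010': no prefix
  H='10' vs F='011': no prefix
  H='10' vs C='11': no prefix
  C='11' vs E='00': no prefix
  C='11' vs G='010': no prefix
  C='11' vs F='011': no prefix
  C='11' vs H='10': no prefix
No violation found over all pairs.

YES -- this is a valid prefix code. No codeword is a prefix of any other codeword.


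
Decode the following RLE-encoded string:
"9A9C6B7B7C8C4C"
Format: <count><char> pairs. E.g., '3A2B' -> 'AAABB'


Expanding each <count><char> pair:
  9A -> 'AAAAAAAAA'
  9C -> 'CCCCCCCCC'
  6B -> 'BBBBBB'
  7B -> 'BBBBBBB'
  7C -> 'CCCCCCC'
  8C -> 'CCCCCCCC'
  4C -> 'CCCC'

Decoded = AAAAAAAAACCCCCCCCCBBBBBBBBBBBBBCCCCCCCCCCCCCCCCCCC


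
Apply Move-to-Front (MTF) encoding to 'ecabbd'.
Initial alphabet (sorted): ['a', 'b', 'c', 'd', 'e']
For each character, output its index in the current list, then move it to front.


MTF encoding:
'e': index 4 in ['a', 'b', 'c', 'd', 'e'] -> ['e', 'a', 'b', 'c', 'd']
'c': index 3 in ['e', 'a', 'b', 'c', 'd'] -> ['c', 'e', 'a', 'b', 'd']
'a': index 2 in ['c', 'e', 'a', 'b', 'd'] -> ['a', 'c', 'e', 'b', 'd']
'b': index 3 in ['a', 'c', 'e', 'b', 'd'] -> ['b', 'a', 'c', 'e', 'd']
'b': index 0 in ['b', 'a', 'c', 'e', 'd'] -> ['b', 'a', 'c', 'e', 'd']
'd': index 4 in ['b', 'a', 'c', 'e', 'd'] -> ['d', 'b', 'a', 'c', 'e']


Output: [4, 3, 2, 3, 0, 4]


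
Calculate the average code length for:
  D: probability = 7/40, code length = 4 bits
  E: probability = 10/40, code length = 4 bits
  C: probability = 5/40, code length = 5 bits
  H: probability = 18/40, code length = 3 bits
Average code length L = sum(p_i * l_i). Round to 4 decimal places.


Weighted contributions p_i * l_i:
  D: (7/40) * 4 = 28/40
  E: (10/40) * 4 = 40/40
  C: (5/40) * 5 = 25/40
  H: (18/40) * 3 = 54/40
Sum = (28 + 40 + 25 + 54)/40 = 147/40

L = 147/40 = 3.6750 bits/symbol


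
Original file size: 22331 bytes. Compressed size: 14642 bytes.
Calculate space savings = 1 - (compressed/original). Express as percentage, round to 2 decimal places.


ratio = compressed/original = 14642/22331 = 0.65568
savings = 1 - ratio = 1 - 0.65568 = 0.34432
as a percentage: 0.34432 * 100 = 34.43%

Space savings = 1 - 14642/22331 = 34.43%


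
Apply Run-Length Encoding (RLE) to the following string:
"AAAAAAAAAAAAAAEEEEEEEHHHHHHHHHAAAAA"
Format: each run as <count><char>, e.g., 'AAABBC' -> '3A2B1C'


Scanning runs left to right:
  i=0: run of 'A' x 14 -> '14A'
  i=14: run of 'E' x 7 -> '7E'
  i=21: run of 'H' x 9 -> '9H'
  i=30: run of 'A' x 5 -> '5A'

RLE = 14A7E9H5A


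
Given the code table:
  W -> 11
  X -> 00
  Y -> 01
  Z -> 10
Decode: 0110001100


Decoding:
01 -> Y
10 -> Z
00 -> X
11 -> W
00 -> X


Result: YZXWX


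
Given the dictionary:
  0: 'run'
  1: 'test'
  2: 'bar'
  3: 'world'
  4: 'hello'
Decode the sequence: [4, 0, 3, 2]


Look up each index in the dictionary:
  4 -> 'hello'
  0 -> 'run'
  3 -> 'world'
  2 -> 'bar'

Decoded: "hello run world bar"


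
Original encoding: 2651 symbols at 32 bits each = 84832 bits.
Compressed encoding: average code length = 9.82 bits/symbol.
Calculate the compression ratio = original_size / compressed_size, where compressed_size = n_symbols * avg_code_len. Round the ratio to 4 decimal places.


original_size = n_symbols * orig_bits = 2651 * 32 = 84832 bits
compressed_size = n_symbols * avg_code_len = 2651 * 9.82 = 26032.82 bits
ratio = original_size / compressed_size = 84832 / 26032.82 = 3.2587

Compression ratio = 3.2587


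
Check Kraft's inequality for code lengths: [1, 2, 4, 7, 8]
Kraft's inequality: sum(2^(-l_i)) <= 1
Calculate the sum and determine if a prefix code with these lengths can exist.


Sum = 2^(-1) + 2^(-2) + 2^(-4) + 2^(-7) + 2^(-8)
    = 0.5 + 0.25 + 0.0625 + 0.0078125 + 0.00390625
    = 211/256 = 0.82421875
Since 0.82421875 <= 1, Kraft's inequality IS satisfied.
A prefix code with these lengths CAN exist.

Kraft sum = 0.82421875. Satisfied.


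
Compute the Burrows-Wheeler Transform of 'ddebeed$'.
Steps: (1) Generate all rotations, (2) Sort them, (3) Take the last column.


Rotations (sorted):
  0: $ddebeed -> last char: d
  1: beed$dde -> last char: e
  2: d$ddebee -> last char: e
  3: ddebeed$ -> last char: $
  4: debeed$d -> last char: d
  5: ebeed$dd -> last char: d
  6: ed$ddebe -> last char: e
  7: eed$ddeb -> last char: b


BWT = dee$ddeb


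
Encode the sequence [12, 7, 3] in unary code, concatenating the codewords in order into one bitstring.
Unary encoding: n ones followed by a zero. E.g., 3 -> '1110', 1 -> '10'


Encode each number as n ones followed by a terminating 0:
  12 -> 1111111111110 (13 bits)
  7 -> 11111110 (8 bits)
  3 -> 1110 (4 bits)
Total length = 13 + 8 + 4 = 25 bits.

Unary([12, 7, 3]) = 1111111111110111111101110 (25 bits)


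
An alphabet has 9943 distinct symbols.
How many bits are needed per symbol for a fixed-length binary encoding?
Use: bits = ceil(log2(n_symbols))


log2(9943) = 13.2795
Bracket: 2^13 = 8192 < 9943 <= 2^14 = 16384
So ceil(log2(9943)) = 14

bits = ceil(log2(9943)) = ceil(13.2795) = 14 bits


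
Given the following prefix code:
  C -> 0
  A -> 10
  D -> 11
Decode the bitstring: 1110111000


Decoding step by step:
Bits 11 -> D
Bits 10 -> A
Bits 11 -> D
Bits 10 -> A
Bits 0 -> C
Bits 0 -> C


Decoded message: DADACC


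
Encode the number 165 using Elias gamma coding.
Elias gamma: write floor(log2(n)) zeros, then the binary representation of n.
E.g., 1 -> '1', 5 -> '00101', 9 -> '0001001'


num_bits = floor(log2(165)) + 1 = 8
leading_zeros = num_bits - 1 = 7
binary(165) = 10100101

Elias gamma(165) = '0000000' + '10100101' = 000000010100101 (15 bits)


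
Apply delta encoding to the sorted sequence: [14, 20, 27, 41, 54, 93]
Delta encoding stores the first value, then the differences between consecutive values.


First value: 14
Deltas:
  20 - 14 = 6
  27 - 20 = 7
  41 - 27 = 14
  54 - 41 = 13
  93 - 54 = 39


Delta encoded: [14, 6, 7, 14, 13, 39]


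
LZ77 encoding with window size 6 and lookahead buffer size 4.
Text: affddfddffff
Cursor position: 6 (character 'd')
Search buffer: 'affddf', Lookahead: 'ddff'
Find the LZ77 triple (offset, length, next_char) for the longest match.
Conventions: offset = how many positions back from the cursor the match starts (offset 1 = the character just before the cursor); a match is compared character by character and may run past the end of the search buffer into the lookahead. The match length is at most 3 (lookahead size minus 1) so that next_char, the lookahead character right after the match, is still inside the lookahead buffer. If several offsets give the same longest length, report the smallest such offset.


Try each offset into the search buffer:
  offset=1 (pos 5, char 'f'): match length 0
  offset=2 (pos 4, char 'd'): match length 1
  offset=3 (pos 3, char 'd'): match length 3
  offset=4 (pos 2, char 'f'): match length 0
  offset=5 (pos 1, char 'f'): match length 0
  offset=6 (pos 0, char 'a'): match length 0
Longest match has length 3 at offset 3.
next_char = character at position 6 + 3 = 9 -> 'f'

Best match: offset=3, length=3 (matching 'ddf' starting at position 3)
LZ77 triple: (3, 3, 'f')


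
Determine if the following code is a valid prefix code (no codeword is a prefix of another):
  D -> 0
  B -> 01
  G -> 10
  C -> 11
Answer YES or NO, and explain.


Checking each pair (does one codeword prefix another?):
  D='0' vs B='01': prefix -- VIOLATION

NO -- this is NOT a valid prefix code. D (0) is a prefix of B (01).


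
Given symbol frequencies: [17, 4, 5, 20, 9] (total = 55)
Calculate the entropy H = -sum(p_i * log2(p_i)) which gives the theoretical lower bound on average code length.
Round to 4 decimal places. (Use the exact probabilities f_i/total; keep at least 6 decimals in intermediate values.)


Per-symbol terms -p_i * log2(p_i) with p_i = f_i/55:
  p = 17/55 = 0.309091: log2(p) = -1.693897, -p*log2(p) = 0.523568
  p = 4/55 = 0.072727: log2(p) = -3.781360, -p*log2(p) = 0.275008
  p = 5/55 = 0.090909: log2(p) = -3.459432, -p*log2(p) = 0.314494
  p = 20/55 = 0.363636: log2(p) = -1.459432, -p*log2(p) = 0.530702
  p = 9/55 = 0.163636: log2(p) = -2.611435, -p*log2(p) = 0.427326
H = 0.523568 + 0.275008 + 0.314494 + 0.530702 + 0.427326 = 2.071098

H = 2.0711 bits/symbol


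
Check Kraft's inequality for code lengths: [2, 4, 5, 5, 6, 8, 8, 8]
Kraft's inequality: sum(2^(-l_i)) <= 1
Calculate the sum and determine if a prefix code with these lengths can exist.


Sum = 2^(-2) + 2^(-4) + 2^(-5) + 2^(-5) + 2^(-6) + 2^(-8) + 2^(-8) + 2^(-8)
    = 0.25 + 0.0625 + 0.03125 + 0.03125 + 0.015625 + 0.00390625 + 0.00390625 + 0.00390625
    = 103/256 = 0.40234375
Since 0.40234375 <= 1, Kraft's inequality IS satisfied.
A prefix code with these lengths CAN exist.

Kraft sum = 0.40234375. Satisfied.


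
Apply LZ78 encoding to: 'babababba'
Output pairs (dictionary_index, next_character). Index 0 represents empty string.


LZ78 encoding steps:
Dictionary: {0: ''}
Step 1: w='' (idx 0), next='b' -> output (0, 'b'), add 'b' as idx 1
Step 2: w='' (idx 0), next='a' -> output (0, 'a'), add 'a' as idx 2
Step 3: w='b' (idx 1), next='a' -> output (1, 'a'), add 'ba' as idx 3
Step 4: w='ba' (idx 3), next='b' -> output (3, 'b'), add 'bab' as idx 4
Step 5: w='ba' (idx 3), end of input -> output (3, '')


Encoded: [(0, 'b'), (0, 'a'), (1, 'a'), (3, 'b'), (3, '')]


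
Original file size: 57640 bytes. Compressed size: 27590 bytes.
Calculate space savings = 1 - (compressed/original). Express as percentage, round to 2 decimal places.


ratio = compressed/original = 27590/57640 = 0.478661
savings = 1 - ratio = 1 - 0.478661 = 0.521339
as a percentage: 0.521339 * 100 = 52.13%

Space savings = 1 - 27590/57640 = 52.13%


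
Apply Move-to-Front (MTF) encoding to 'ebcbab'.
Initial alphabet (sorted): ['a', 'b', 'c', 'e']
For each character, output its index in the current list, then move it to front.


MTF encoding:
'e': index 3 in ['a', 'b', 'c', 'e'] -> ['e', 'a', 'b', 'c']
'b': index 2 in ['e', 'a', 'b', 'c'] -> ['b', 'e', 'a', 'c']
'c': index 3 in ['b', 'e', 'a', 'c'] -> ['c', 'b', 'e', 'a']
'b': index 1 in ['c', 'b', 'e', 'a'] -> ['b', 'c', 'e', 'a']
'a': index 3 in ['b', 'c', 'e', 'a'] -> ['a', 'b', 'c', 'e']
'b': index 1 in ['a', 'b', 'c', 'e'] -> ['b', 'a', 'c', 'e']


Output: [3, 2, 3, 1, 3, 1]


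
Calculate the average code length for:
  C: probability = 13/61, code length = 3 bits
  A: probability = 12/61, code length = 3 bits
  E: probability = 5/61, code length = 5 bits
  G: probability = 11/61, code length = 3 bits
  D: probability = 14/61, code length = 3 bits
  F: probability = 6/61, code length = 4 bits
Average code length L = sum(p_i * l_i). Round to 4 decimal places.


Weighted contributions p_i * l_i:
  C: (13/61) * 3 = 39/61
  A: (12/61) * 3 = 36/61
  E: (5/61) * 5 = 25/61
  G: (11/61) * 3 = 33/61
  D: (14/61) * 3 = 42/61
  F: (6/61) * 4 = 24/61
Sum = (39 + 36 + 25 + 33 + 42 + 24)/61 = 199/61

L = 199/61 = 3.2623 bits/symbol


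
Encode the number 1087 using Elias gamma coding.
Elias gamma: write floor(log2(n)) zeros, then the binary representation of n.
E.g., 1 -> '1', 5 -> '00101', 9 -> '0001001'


num_bits = floor(log2(1087)) + 1 = 11
leading_zeros = num_bits - 1 = 10
binary(1087) = 10000111111

Elias gamma(1087) = '0000000000' + '10000111111' = 000000000010000111111 (21 bits)


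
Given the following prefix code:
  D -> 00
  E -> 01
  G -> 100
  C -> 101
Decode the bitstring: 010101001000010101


Decoding step by step:
Bits 01 -> E
Bits 01 -> E
Bits 01 -> E
Bits 00 -> D
Bits 100 -> G
Bits 00 -> D
Bits 101 -> C
Bits 01 -> E


Decoded message: EEEDGDCE


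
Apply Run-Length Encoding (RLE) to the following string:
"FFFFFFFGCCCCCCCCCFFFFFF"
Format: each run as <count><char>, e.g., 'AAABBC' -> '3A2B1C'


Scanning runs left to right:
  i=0: run of 'F' x 7 -> '7F'
  i=7: run of 'G' x 1 -> '1G'
  i=8: run of 'C' x 9 -> '9C'
  i=17: run of 'F' x 6 -> '6F'

RLE = 7F1G9C6F


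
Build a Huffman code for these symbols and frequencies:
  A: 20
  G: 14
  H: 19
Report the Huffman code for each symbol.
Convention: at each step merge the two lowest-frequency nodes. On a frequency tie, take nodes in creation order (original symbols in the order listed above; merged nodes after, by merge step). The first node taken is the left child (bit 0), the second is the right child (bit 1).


Huffman tree construction:
Step 1: Merge G(14) + H(19) = 33
Step 2: Merge A(20) + (G+H)(33) = 53
Read each symbol's code off the tree from the root (left child = 0, right child = 1).

Codes:
  A: 0 (length 1)
  G: 10 (length 2)
  H: 11 (length 2)
Average code length: 86/53 = 1.6226 bits/symbol


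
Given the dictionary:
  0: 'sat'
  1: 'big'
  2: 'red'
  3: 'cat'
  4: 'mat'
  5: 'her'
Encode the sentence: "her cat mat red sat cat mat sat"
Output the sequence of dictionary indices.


Look up each word in the dictionary:
  'her' -> 5
  'cat' -> 3
  'mat' -> 4
  'red' -> 2
  'sat' -> 0
  'cat' -> 3
  'mat' -> 4
  'sat' -> 0

Encoded: [5, 3, 4, 2, 0, 3, 4, 0]


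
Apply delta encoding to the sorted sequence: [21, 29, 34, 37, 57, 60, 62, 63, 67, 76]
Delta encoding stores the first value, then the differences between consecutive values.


First value: 21
Deltas:
  29 - 21 = 8
  34 - 29 = 5
  37 - 34 = 3
  57 - 37 = 20
  60 - 57 = 3
  62 - 60 = 2
  63 - 62 = 1
  67 - 63 = 4
  76 - 67 = 9


Delta encoded: [21, 8, 5, 3, 20, 3, 2, 1, 4, 9]


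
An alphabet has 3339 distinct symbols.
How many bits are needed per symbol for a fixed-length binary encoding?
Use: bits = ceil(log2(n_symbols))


log2(3339) = 11.7052
Bracket: 2^11 = 2048 < 3339 <= 2^12 = 4096
So ceil(log2(3339)) = 12

bits = ceil(log2(3339)) = ceil(11.7052) = 12 bits


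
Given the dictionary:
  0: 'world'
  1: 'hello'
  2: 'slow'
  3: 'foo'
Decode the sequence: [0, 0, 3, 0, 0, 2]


Look up each index in the dictionary:
  0 -> 'world'
  0 -> 'world'
  3 -> 'foo'
  0 -> 'world'
  0 -> 'world'
  2 -> 'slow'

Decoded: "world world foo world world slow"


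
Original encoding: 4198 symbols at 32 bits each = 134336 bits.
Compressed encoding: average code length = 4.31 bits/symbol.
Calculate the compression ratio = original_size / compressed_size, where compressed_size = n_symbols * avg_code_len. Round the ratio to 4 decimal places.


original_size = n_symbols * orig_bits = 4198 * 32 = 134336 bits
compressed_size = n_symbols * avg_code_len = 4198 * 4.31 = 18093.38 bits
ratio = original_size / compressed_size = 134336 / 18093.38 = 7.4246

Compression ratio = 7.4246


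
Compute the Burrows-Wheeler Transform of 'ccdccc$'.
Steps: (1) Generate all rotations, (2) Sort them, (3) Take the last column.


Rotations (sorted):
  0: $ccdccc -> last char: c
  1: c$ccdcc -> last char: c
  2: cc$ccdc -> last char: c
  3: ccc$ccd -> last char: d
  4: ccdccc$ -> last char: $
  5: cdccc$c -> last char: c
  6: dccc$cc -> last char: c


BWT = cccd$cc


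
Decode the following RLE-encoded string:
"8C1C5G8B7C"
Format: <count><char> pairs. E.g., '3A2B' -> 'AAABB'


Expanding each <count><char> pair:
  8C -> 'CCCCCCCC'
  1C -> 'C'
  5G -> 'GGGGG'
  8B -> 'BBBBBBBB'
  7C -> 'CCCCCCC'

Decoded = CCCCCCCCCGGGGGBBBBBBBBCCCCCCC


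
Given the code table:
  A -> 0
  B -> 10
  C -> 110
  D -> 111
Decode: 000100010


Decoding:
0 -> A
0 -> A
0 -> A
10 -> B
0 -> A
0 -> A
10 -> B


Result: AAABAAB


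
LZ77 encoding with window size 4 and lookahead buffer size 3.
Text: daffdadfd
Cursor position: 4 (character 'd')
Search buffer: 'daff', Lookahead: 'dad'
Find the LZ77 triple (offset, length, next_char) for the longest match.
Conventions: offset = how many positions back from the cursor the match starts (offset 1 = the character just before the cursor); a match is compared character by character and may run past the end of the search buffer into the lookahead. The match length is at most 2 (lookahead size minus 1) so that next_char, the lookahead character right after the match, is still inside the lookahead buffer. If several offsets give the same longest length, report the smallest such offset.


Try each offset into the search buffer:
  offset=1 (pos 3, char 'f'): match length 0
  offset=2 (pos 2, char 'f'): match length 0
  offset=3 (pos 1, char 'a'): match length 0
  offset=4 (pos 0, char 'd'): match length 2
Longest match has length 2 at offset 4.
next_char = character at position 4 + 2 = 6 -> 'd'

Best match: offset=4, length=2 (matching 'da' starting at position 0)
LZ77 triple: (4, 2, 'd')


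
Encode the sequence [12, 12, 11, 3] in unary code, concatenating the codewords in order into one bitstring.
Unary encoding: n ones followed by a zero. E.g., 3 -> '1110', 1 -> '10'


Encode each number as n ones followed by a terminating 0:
  12 -> 1111111111110 (13 bits)
  12 -> 1111111111110 (13 bits)
  11 -> 111111111110 (12 bits)
  3 -> 1110 (4 bits)
Total length = 13 + 13 + 12 + 4 = 42 bits.

Unary([12, 12, 11, 3]) = 111111111111011111111111101111111111101110 (42 bits)


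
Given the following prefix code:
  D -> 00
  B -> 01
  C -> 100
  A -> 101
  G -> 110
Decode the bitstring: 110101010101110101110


Decoding step by step:
Bits 110 -> G
Bits 101 -> A
Bits 01 -> B
Bits 01 -> B
Bits 01 -> B
Bits 110 -> G
Bits 101 -> A
Bits 110 -> G


Decoded message: GABBBGAG


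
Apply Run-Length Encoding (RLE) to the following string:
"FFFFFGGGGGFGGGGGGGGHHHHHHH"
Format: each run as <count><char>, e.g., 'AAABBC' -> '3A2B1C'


Scanning runs left to right:
  i=0: run of 'F' x 5 -> '5F'
  i=5: run of 'G' x 5 -> '5G'
  i=10: run of 'F' x 1 -> '1F'
  i=11: run of 'G' x 8 -> '8G'
  i=19: run of 'H' x 7 -> '7H'

RLE = 5F5G1F8G7H


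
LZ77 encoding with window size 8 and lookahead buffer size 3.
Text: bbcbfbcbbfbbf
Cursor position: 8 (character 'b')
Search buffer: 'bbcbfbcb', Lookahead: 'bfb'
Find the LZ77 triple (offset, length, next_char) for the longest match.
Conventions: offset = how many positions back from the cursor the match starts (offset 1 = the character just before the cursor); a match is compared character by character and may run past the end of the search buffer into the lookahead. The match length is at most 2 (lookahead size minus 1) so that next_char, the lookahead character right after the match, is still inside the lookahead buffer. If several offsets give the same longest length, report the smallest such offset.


Try each offset into the search buffer:
  offset=1 (pos 7, char 'b'): match length 1
  offset=2 (pos 6, char 'c'): match length 0
  offset=3 (pos 5, char 'b'): match length 1
  offset=4 (pos 4, char 'f'): match length 0
  offset=5 (pos 3, char 'b'): match length 2
  offset=6 (pos 2, char 'c'): match length 0
  offset=7 (pos 1, char 'b'): match length 1
  offset=8 (pos 0, char 'b'): match length 1
Longest match has length 2 at offset 5.
next_char = character at position 8 + 2 = 10 -> 'b'

Best match: offset=5, length=2 (matching 'bf' starting at position 3)
LZ77 triple: (5, 2, 'b')


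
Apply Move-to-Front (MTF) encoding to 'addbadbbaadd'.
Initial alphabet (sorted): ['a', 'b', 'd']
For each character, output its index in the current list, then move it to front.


MTF encoding:
'a': index 0 in ['a', 'b', 'd'] -> ['a', 'b', 'd']
'd': index 2 in ['a', 'b', 'd'] -> ['d', 'a', 'b']
'd': index 0 in ['d', 'a', 'b'] -> ['d', 'a', 'b']
'b': index 2 in ['d', 'a', 'b'] -> ['b', 'd', 'a']
'a': index 2 in ['b', 'd', 'a'] -> ['a', 'b', 'd']
'd': index 2 in ['a', 'b', 'd'] -> ['d', 'a', 'b']
'b': index 2 in ['d', 'a', 'b'] -> ['b', 'd', 'a']
'b': index 0 in ['b', 'd', 'a'] -> ['b', 'd', 'a']
'a': index 2 in ['b', 'd', 'a'] -> ['a', 'b', 'd']
'a': index 0 in ['a', 'b', 'd'] -> ['a', 'b', 'd']
'd': index 2 in ['a', 'b', 'd'] -> ['d', 'a', 'b']
'd': index 0 in ['d', 'a', 'b'] -> ['d', 'a', 'b']


Output: [0, 2, 0, 2, 2, 2, 2, 0, 2, 0, 2, 0]


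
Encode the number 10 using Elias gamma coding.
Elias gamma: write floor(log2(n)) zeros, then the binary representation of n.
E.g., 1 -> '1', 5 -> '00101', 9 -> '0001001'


num_bits = floor(log2(10)) + 1 = 4
leading_zeros = num_bits - 1 = 3
binary(10) = 1010

Elias gamma(10) = '000' + '1010' = 0001010 (7 bits)


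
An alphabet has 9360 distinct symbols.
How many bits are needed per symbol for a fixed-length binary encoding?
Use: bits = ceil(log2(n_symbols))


log2(9360) = 13.1923
Bracket: 2^13 = 8192 < 9360 <= 2^14 = 16384
So ceil(log2(9360)) = 14

bits = ceil(log2(9360)) = ceil(13.1923) = 14 bits


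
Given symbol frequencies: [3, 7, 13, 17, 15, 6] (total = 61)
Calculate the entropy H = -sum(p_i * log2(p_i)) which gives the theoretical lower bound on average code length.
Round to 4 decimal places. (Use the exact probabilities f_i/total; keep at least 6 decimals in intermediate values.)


Per-symbol terms -p_i * log2(p_i) with p_i = f_i/61:
  p = 3/61 = 0.049180: log2(p) = -4.345775, -p*log2(p) = 0.213727
  p = 7/61 = 0.114754: log2(p) = -3.123382, -p*log2(p) = 0.358421
  p = 13/61 = 0.213115: log2(p) = -2.230298, -p*log2(p) = 0.475309
  p = 17/61 = 0.278689: log2(p) = -1.843274, -p*log2(p) = 0.513699
  p = 15/61 = 0.245902: log2(p) = -2.023847, -p*log2(p) = 0.497667
  p = 6/61 = 0.098361: log2(p) = -3.345775, -p*log2(p) = 0.329093
H = 0.213727 + 0.358421 + 0.475309 + 0.513699 + 0.497667 + 0.329093 = 2.387916

H = 2.3879 bits/symbol


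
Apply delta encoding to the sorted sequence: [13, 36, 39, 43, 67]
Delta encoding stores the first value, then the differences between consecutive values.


First value: 13
Deltas:
  36 - 13 = 23
  39 - 36 = 3
  43 - 39 = 4
  67 - 43 = 24


Delta encoded: [13, 23, 3, 4, 24]


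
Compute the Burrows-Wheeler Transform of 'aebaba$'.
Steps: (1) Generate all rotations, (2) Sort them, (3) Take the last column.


Rotations (sorted):
  0: $aebaba -> last char: a
  1: a$aebab -> last char: b
  2: aba$aeb -> last char: b
  3: aebaba$ -> last char: $
  4: ba$aeba -> last char: a
  5: baba$ae -> last char: e
  6: ebaba$a -> last char: a


BWT = abb$aea


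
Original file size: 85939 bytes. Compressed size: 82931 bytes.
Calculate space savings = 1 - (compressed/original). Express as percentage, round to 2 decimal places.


ratio = compressed/original = 82931/85939 = 0.964998
savings = 1 - ratio = 1 - 0.964998 = 0.035002
as a percentage: 0.035002 * 100 = 3.5%

Space savings = 1 - 82931/85939 = 3.5%


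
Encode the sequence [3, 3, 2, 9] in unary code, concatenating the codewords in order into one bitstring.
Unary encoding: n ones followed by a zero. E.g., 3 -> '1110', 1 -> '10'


Encode each number as n ones followed by a terminating 0:
  3 -> 1110 (4 bits)
  3 -> 1110 (4 bits)
  2 -> 110 (3 bits)
  9 -> 1111111110 (10 bits)
Total length = 4 + 4 + 3 + 10 = 21 bits.

Unary([3, 3, 2, 9]) = 111011101101111111110 (21 bits)


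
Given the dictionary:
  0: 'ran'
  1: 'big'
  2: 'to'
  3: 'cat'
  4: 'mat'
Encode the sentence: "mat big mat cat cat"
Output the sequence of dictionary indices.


Look up each word in the dictionary:
  'mat' -> 4
  'big' -> 1
  'mat' -> 4
  'cat' -> 3
  'cat' -> 3

Encoded: [4, 1, 4, 3, 3]


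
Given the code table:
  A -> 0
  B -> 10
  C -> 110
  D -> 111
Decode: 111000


Decoding:
111 -> D
0 -> A
0 -> A
0 -> A


Result: DAAA


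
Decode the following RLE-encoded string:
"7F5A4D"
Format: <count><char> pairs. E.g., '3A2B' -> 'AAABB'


Expanding each <count><char> pair:
  7F -> 'FFFFFFF'
  5A -> 'AAAAA'
  4D -> 'DDDD'

Decoded = FFFFFFFAAAAADDDD


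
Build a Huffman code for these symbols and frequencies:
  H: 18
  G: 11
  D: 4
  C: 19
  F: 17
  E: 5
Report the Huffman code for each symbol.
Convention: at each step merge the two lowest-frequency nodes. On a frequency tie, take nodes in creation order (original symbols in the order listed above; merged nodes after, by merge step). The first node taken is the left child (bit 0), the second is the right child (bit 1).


Huffman tree construction:
Step 1: Merge D(4) + E(5) = 9
Step 2: Merge (D+E)(9) + G(11) = 20
Step 3: Merge F(17) + H(18) = 35
Step 4: Merge C(19) + ((D+E)+G)(20) = 39
Step 5: Merge (F+H)(35) + (C+((D+E)+G))(39) = 74
Read each symbol's code off the tree from the root (left child = 0, right child = 1).

Codes:
  H: 01 (length 2)
  G: 111 (length 3)
  D: 1100 (length 4)
  C: 10 (length 2)
  F: 00 (length 2)
  E: 1101 (length 4)
Average code length: 177/74 = 2.3919 bits/symbol


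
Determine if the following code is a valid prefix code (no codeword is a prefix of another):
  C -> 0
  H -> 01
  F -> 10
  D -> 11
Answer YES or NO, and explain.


Checking each pair (does one codeword prefix another?):
  C='0' vs H='01': prefix -- VIOLATION

NO -- this is NOT a valid prefix code. C (0) is a prefix of H (01).


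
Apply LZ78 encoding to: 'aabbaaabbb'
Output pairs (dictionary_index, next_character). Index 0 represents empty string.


LZ78 encoding steps:
Dictionary: {0: ''}
Step 1: w='' (idx 0), next='a' -> output (0, 'a'), add 'a' as idx 1
Step 2: w='a' (idx 1), next='b' -> output (1, 'b'), add 'ab' as idx 2
Step 3: w='' (idx 0), next='b' -> output (0, 'b'), add 'b' as idx 3
Step 4: w='a' (idx 1), next='a' -> output (1, 'a'), add 'aa' as idx 4
Step 5: w='ab' (idx 2), next='b' -> output (2, 'b'), add 'abb' as idx 5
Step 6: w='b' (idx 3), end of input -> output (3, '')


Encoded: [(0, 'a'), (1, 'b'), (0, 'b'), (1, 'a'), (2, 'b'), (3, '')]


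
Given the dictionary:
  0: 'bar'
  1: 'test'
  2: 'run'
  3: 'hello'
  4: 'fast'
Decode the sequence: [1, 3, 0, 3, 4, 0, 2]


Look up each index in the dictionary:
  1 -> 'test'
  3 -> 'hello'
  0 -> 'bar'
  3 -> 'hello'
  4 -> 'fast'
  0 -> 'bar'
  2 -> 'run'

Decoded: "test hello bar hello fast bar run"


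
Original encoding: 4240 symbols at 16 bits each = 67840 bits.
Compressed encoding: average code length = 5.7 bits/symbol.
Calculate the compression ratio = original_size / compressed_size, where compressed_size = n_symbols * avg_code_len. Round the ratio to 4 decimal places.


original_size = n_symbols * orig_bits = 4240 * 16 = 67840 bits
compressed_size = n_symbols * avg_code_len = 4240 * 5.7 = 24168.0 bits
ratio = original_size / compressed_size = 67840 / 24168.0 = 2.807

Compression ratio = 2.807


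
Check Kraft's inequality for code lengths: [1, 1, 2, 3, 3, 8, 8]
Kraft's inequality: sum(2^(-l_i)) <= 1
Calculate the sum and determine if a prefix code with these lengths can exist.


Sum = 2^(-1) + 2^(-1) + 2^(-2) + 2^(-3) + 2^(-3) + 2^(-8) + 2^(-8)
    = 0.5 + 0.5 + 0.25 + 0.125 + 0.125 + 0.00390625 + 0.00390625
    = 386/256 = 1.5078125
Since 1.5078125 > 1, Kraft's inequality is NOT satisfied.
A prefix code with these lengths CANNOT exist.

Kraft sum = 1.5078125. Not satisfied.


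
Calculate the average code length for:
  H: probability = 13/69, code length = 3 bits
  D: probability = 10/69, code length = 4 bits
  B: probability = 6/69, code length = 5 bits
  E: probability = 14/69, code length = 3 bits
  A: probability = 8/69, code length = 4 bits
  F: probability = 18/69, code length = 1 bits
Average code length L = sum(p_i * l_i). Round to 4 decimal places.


Weighted contributions p_i * l_i:
  H: (13/69) * 3 = 39/69
  D: (10/69) * 4 = 40/69
  B: (6/69) * 5 = 30/69
  E: (14/69) * 3 = 42/69
  A: (8/69) * 4 = 32/69
  F: (18/69) * 1 = 18/69
Sum = (39 + 40 + 30 + 42 + 32 + 18)/69 = 201/69

L = 201/69 = 2.9130 bits/symbol


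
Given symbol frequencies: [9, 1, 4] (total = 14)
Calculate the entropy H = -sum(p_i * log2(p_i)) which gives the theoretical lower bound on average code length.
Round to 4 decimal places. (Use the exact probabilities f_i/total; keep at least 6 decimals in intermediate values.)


Per-symbol terms -p_i * log2(p_i) with p_i = f_i/14:
  p = 9/14 = 0.642857: log2(p) = -0.637430, -p*log2(p) = 0.409776
  p = 1/14 = 0.071429: log2(p) = -3.807355, -p*log2(p) = 0.271954
  p = 4/14 = 0.285714: log2(p) = -1.807355, -p*log2(p) = 0.516387
H = 0.409776 + 0.271954 + 0.516387 = 1.198117

H = 1.1981 bits/symbol


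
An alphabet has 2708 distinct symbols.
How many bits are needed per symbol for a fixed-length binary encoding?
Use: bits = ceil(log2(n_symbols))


log2(2708) = 11.403
Bracket: 2^11 = 2048 < 2708 <= 2^12 = 4096
So ceil(log2(2708)) = 12

bits = ceil(log2(2708)) = ceil(11.403) = 12 bits


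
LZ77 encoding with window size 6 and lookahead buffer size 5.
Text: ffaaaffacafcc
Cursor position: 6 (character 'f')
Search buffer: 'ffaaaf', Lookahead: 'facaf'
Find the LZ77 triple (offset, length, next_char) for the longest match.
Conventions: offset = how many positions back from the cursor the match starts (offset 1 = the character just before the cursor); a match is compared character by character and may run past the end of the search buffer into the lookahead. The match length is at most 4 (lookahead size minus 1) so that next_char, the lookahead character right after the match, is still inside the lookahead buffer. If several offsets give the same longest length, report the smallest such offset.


Try each offset into the search buffer:
  offset=1 (pos 5, char 'f'): match length 1
  offset=2 (pos 4, char 'a'): match length 0
  offset=3 (pos 3, char 'a'): match length 0
  offset=4 (pos 2, char 'a'): match length 0
  offset=5 (pos 1, char 'f'): match length 2
  offset=6 (pos 0, char 'f'): match length 1
Longest match has length 2 at offset 5.
next_char = character at position 6 + 2 = 8 -> 'c'

Best match: offset=5, length=2 (matching 'fa' starting at position 1)
LZ77 triple: (5, 2, 'c')


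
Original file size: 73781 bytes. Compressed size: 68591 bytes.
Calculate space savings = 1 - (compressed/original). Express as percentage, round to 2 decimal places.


ratio = compressed/original = 68591/73781 = 0.929657
savings = 1 - ratio = 1 - 0.929657 = 0.070343
as a percentage: 0.070343 * 100 = 7.03%

Space savings = 1 - 68591/73781 = 7.03%


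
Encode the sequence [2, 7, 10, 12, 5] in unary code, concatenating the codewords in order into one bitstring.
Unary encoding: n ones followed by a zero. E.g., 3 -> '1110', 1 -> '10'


Encode each number as n ones followed by a terminating 0:
  2 -> 110 (3 bits)
  7 -> 11111110 (8 bits)
  10 -> 11111111110 (11 bits)
  12 -> 1111111111110 (13 bits)
  5 -> 111110 (6 bits)
Total length = 3 + 8 + 11 + 13 + 6 = 41 bits.

Unary([2, 7, 10, 12, 5]) = 11011111110111111111101111111111110111110 (41 bits)


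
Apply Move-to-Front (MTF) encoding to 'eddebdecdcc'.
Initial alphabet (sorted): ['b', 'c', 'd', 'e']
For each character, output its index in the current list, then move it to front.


MTF encoding:
'e': index 3 in ['b', 'c', 'd', 'e'] -> ['e', 'b', 'c', 'd']
'd': index 3 in ['e', 'b', 'c', 'd'] -> ['d', 'e', 'b', 'c']
'd': index 0 in ['d', 'e', 'b', 'c'] -> ['d', 'e', 'b', 'c']
'e': index 1 in ['d', 'e', 'b', 'c'] -> ['e', 'd', 'b', 'c']
'b': index 2 in ['e', 'd', 'b', 'c'] -> ['b', 'e', 'd', 'c']
'd': index 2 in ['b', 'e', 'd', 'c'] -> ['d', 'b', 'e', 'c']
'e': index 2 in ['d', 'b', 'e', 'c'] -> ['e', 'd', 'b', 'c']
'c': index 3 in ['e', 'd', 'b', 'c'] -> ['c', 'e', 'd', 'b']
'd': index 2 in ['c', 'e', 'd', 'b'] -> ['d', 'c', 'e', 'b']
'c': index 1 in ['d', 'c', 'e', 'b'] -> ['c', 'd', 'e', 'b']
'c': index 0 in ['c', 'd', 'e', 'b'] -> ['c', 'd', 'e', 'b']


Output: [3, 3, 0, 1, 2, 2, 2, 3, 2, 1, 0]


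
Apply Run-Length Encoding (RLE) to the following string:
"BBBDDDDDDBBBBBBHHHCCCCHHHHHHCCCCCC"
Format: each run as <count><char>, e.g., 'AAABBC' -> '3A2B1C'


Scanning runs left to right:
  i=0: run of 'B' x 3 -> '3B'
  i=3: run of 'D' x 6 -> '6D'
  i=9: run of 'B' x 6 -> '6B'
  i=15: run of 'H' x 3 -> '3H'
  i=18: run of 'C' x 4 -> '4C'
  i=22: run of 'H' x 6 -> '6H'
  i=28: run of 'C' x 6 -> '6C'

RLE = 3B6D6B3H4C6H6C


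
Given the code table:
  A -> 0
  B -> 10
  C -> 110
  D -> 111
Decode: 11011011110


Decoding:
110 -> C
110 -> C
111 -> D
10 -> B


Result: CCDB


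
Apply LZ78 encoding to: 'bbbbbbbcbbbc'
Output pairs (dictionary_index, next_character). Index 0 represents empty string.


LZ78 encoding steps:
Dictionary: {0: ''}
Step 1: w='' (idx 0), next='b' -> output (0, 'b'), add 'b' as idx 1
Step 2: w='b' (idx 1), next='b' -> output (1, 'b'), add 'bb' as idx 2
Step 3: w='bb' (idx 2), next='b' -> output (2, 'b'), add 'bbb' as idx 3
Step 4: w='b' (idx 1), next='c' -> output (1, 'c'), add 'bc' as idx 4
Step 5: w='bbb' (idx 3), next='c' -> output (3, 'c'), add 'bbbc' as idx 5


Encoded: [(0, 'b'), (1, 'b'), (2, 'b'), (1, 'c'), (3, 'c')]


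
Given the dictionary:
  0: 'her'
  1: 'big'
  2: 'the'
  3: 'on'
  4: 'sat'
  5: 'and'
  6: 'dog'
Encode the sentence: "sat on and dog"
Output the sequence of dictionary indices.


Look up each word in the dictionary:
  'sat' -> 4
  'on' -> 3
  'and' -> 5
  'dog' -> 6

Encoded: [4, 3, 5, 6]


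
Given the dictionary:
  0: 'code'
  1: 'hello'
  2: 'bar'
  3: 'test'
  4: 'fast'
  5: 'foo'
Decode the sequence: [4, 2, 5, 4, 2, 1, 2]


Look up each index in the dictionary:
  4 -> 'fast'
  2 -> 'bar'
  5 -> 'foo'
  4 -> 'fast'
  2 -> 'bar'
  1 -> 'hello'
  2 -> 'bar'

Decoded: "fast bar foo fast bar hello bar"


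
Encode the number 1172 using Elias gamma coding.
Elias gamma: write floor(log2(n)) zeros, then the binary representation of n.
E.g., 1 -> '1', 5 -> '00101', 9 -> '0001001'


num_bits = floor(log2(1172)) + 1 = 11
leading_zeros = num_bits - 1 = 10
binary(1172) = 10010010100

Elias gamma(1172) = '0000000000' + '10010010100' = 000000000010010010100 (21 bits)


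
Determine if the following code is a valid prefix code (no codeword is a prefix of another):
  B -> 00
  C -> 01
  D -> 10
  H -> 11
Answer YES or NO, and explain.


Checking each pair (does one codeword prefix another?):
  B='00' vs C='01': no prefix
  B='00' vs D='10': no prefix
  B='00' vs H='11': no prefix
  C='01' vs B='00': no prefix
  C='01' vs D='10': no prefix
  C='01' vs H='11': no prefix
  D='10' vs B='00': no prefix
  D='10' vs C='01': no prefix
  D='10' vs H='11': no prefix
  H='11' vs B='00': no prefix
  H='11' vs C='01': no prefix
  H='11' vs D='10': no prefix
No violation found over all pairs.

YES -- this is a valid prefix code. No codeword is a prefix of any other codeword.


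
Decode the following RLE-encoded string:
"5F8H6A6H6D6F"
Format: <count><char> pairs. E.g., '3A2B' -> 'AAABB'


Expanding each <count><char> pair:
  5F -> 'FFFFF'
  8H -> 'HHHHHHHH'
  6A -> 'AAAAAA'
  6H -> 'HHHHHH'
  6D -> 'DDDDDD'
  6F -> 'FFFFFF'

Decoded = FFFFFHHHHHHHHAAAAAAHHHHHHDDDDDDFFFFFF


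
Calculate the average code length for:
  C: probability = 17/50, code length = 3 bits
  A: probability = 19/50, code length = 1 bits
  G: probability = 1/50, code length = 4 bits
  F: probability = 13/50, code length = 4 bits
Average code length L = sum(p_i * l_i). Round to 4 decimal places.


Weighted contributions p_i * l_i:
  C: (17/50) * 3 = 51/50
  A: (19/50) * 1 = 19/50
  G: (1/50) * 4 = 4/50
  F: (13/50) * 4 = 52/50
Sum = (51 + 19 + 4 + 52)/50 = 126/50

L = 126/50 = 2.5200 bits/symbol


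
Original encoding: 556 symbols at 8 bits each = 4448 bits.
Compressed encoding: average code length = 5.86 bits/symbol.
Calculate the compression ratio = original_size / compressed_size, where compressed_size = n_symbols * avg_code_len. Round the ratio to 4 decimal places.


original_size = n_symbols * orig_bits = 556 * 8 = 4448 bits
compressed_size = n_symbols * avg_code_len = 556 * 5.86 = 3258.16 bits
ratio = original_size / compressed_size = 4448 / 3258.16 = 1.3652

Compression ratio = 1.3652


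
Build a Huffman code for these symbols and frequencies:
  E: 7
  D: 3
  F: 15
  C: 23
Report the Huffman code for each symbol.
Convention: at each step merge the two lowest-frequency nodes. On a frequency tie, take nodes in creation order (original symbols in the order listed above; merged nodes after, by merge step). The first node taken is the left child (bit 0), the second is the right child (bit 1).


Huffman tree construction:
Step 1: Merge D(3) + E(7) = 10
Step 2: Merge (D+E)(10) + F(15) = 25
Step 3: Merge C(23) + ((D+E)+F)(25) = 48
Read each symbol's code off the tree from the root (left child = 0, right child = 1).

Codes:
  E: 101 (length 3)
  D: 100 (length 3)
  F: 11 (length 2)
  C: 0 (length 1)
Average code length: 83/48 = 1.7292 bits/symbol


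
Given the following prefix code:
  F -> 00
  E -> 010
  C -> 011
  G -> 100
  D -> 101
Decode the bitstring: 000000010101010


Decoding step by step:
Bits 00 -> F
Bits 00 -> F
Bits 00 -> F
Bits 010 -> E
Bits 101 -> D
Bits 010 -> E


Decoded message: FFFEDE


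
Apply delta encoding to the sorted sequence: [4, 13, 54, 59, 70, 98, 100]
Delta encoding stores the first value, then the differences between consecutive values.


First value: 4
Deltas:
  13 - 4 = 9
  54 - 13 = 41
  59 - 54 = 5
  70 - 59 = 11
  98 - 70 = 28
  100 - 98 = 2


Delta encoded: [4, 9, 41, 5, 11, 28, 2]


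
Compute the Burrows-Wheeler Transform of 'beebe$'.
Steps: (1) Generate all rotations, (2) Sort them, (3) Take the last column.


Rotations (sorted):
  0: $beebe -> last char: e
  1: be$bee -> last char: e
  2: beebe$ -> last char: $
  3: e$beeb -> last char: b
  4: ebe$be -> last char: e
  5: eebe$b -> last char: b


BWT = ee$beb
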